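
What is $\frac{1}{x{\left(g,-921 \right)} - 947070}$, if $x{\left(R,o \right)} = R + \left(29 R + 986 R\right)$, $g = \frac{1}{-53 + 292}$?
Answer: $- \frac{239}{226348714} \approx -1.0559 \cdot 10^{-6}$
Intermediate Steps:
$g = \frac{1}{239} \approx 0.0041841$
$x{\left(R,o \right)} = 1016 R$ ($x{\left(R,o \right)} = R + 1015 R = 1016 R$)
$\frac{1}{x{\left(g,-921 \right)} - 947070} = \frac{1}{1016 \cdot \frac{1}{239} - 947070} = \frac{1}{\frac{1016}{239} - 947070} = \frac{1}{- \frac{226348714}{239}} = - \frac{239}{226348714}$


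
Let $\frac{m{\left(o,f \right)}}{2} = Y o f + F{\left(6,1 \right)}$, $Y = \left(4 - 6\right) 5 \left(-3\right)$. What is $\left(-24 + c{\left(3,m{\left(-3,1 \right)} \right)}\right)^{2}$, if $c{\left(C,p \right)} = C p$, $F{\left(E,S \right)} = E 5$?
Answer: $147456$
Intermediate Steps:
$F{\left(E,S \right)} = 5 E$
$Y = 30$ ($Y = \left(4 - 6\right) 5 \left(-3\right) = \left(-2\right) 5 \left(-3\right) = \left(-10\right) \left(-3\right) = 30$)
$m{\left(o,f \right)} = 60 + 60 f o$ ($m{\left(o,f \right)} = 2 \left(30 o f + 5 \cdot 6\right) = 2 \left(30 f o + 30\right) = 2 \left(30 + 30 f o\right) = 60 + 60 f o$)
$\left(-24 + c{\left(3,m{\left(-3,1 \right)} \right)}\right)^{2} = \left(-24 + 3 \left(60 + 60 \cdot 1 \left(-3\right)\right)\right)^{2} = \left(-24 + 3 \left(60 - 180\right)\right)^{2} = \left(-24 + 3 \left(-120\right)\right)^{2} = \left(-24 - 360\right)^{2} = \left(-384\right)^{2} = 147456$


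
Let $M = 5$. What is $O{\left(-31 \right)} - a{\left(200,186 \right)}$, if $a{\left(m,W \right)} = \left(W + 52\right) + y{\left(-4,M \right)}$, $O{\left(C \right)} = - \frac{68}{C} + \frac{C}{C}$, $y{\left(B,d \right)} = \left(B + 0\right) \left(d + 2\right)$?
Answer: $- \frac{6411}{31} \approx -206.81$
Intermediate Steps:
$y{\left(B,d \right)} = B \left(2 + d\right)$
$O{\left(C \right)} = 1 - \frac{68}{C}$ ($O{\left(C \right)} = - \frac{68}{C} + 1 = 1 - \frac{68}{C}$)
$a{\left(m,W \right)} = 24 + W$ ($a{\left(m,W \right)} = \left(W + 52\right) - 4 \left(2 + 5\right) = \left(52 + W\right) - 28 = 24 + W$)
$O{\left(-31 \right)} - a{\left(200,186 \right)} = \frac{-68 - 31}{-31} - \left(24 + 186\right) = \left(- \frac{1}{31}\right) \left(-99\right) - 210 = \frac{99}{31} - 210 = - \frac{6411}{31}$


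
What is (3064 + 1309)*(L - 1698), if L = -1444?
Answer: -13739966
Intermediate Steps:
(3064 + 1309)*(L - 1698) = (3064 + 1309)*(-1444 - 1698) = 4373*(-3142) = -13739966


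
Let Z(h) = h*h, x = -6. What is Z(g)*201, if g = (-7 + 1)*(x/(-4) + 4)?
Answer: 218889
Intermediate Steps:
g = -33 (g = (-7 + 1)*(-6/(-4) + 4) = -6*(-6*(-¼) + 4) = -6*(3/2 + 4) = -6*11/2 = -33)
Z(h) = h²
Z(g)*201 = (-33)²*201 = 1089*201 = 218889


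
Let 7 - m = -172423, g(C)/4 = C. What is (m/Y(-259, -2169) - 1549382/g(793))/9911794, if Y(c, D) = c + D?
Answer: -134651483/2385525976847 ≈ -5.6445e-5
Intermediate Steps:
Y(c, D) = D + c
g(C) = 4*C
m = 172430 (m = 7 - 1*(-172423) = 7 + 172423 = 172430)
(m/Y(-259, -2169) - 1549382/g(793))/9911794 = (172430/(-2169 - 259) - 1549382/(4*793))/9911794 = (172430/(-2428) - 1549382/3172)*(1/9911794) = (172430*(-1/2428) - 1549382*1/3172)*(1/9911794) = (-86215/1214 - 774691/1586)*(1/9911794) = -269302966/481351*1/9911794 = -134651483/2385525976847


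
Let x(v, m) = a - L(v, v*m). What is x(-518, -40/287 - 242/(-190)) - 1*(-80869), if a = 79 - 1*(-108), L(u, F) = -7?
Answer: 81063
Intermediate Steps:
a = 187 (a = 79 + 108 = 187)
x(v, m) = 194 (x(v, m) = 187 - 1*(-7) = 187 + 7 = 194)
x(-518, -40/287 - 242/(-190)) - 1*(-80869) = 194 - 1*(-80869) = 194 + 80869 = 81063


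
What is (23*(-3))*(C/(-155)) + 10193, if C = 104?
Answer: 1587091/155 ≈ 10239.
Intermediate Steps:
(23*(-3))*(C/(-155)) + 10193 = (23*(-3))*(104/(-155)) + 10193 = -7176*(-1)/155 + 10193 = -69*(-104/155) + 10193 = 7176/155 + 10193 = 1587091/155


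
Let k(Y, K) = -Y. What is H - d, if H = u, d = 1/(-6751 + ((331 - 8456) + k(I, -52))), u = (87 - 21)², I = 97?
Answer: 65222389/14973 ≈ 4356.0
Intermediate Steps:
u = 4356 (u = 66² = 4356)
d = -1/14973 (d = 1/(-6751 + ((331 - 8456) - 1*97)) = 1/(-6751 + (-8125 - 97)) = 1/(-6751 - 8222) = 1/(-14973) = -1/14973 ≈ -6.6787e-5)
H = 4356
H - d = 4356 - 1*(-1/14973) = 4356 + 1/14973 = 65222389/14973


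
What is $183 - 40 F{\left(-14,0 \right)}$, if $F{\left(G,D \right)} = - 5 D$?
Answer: $183$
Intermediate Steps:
$183 - 40 F{\left(-14,0 \right)} = 183 - 40 \left(\left(-5\right) 0\right) = 183 - 0 = 183 + 0 = 183$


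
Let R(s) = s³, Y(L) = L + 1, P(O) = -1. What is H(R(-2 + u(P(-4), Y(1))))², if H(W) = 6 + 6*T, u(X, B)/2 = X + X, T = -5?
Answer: 576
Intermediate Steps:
Y(L) = 1 + L
u(X, B) = 4*X (u(X, B) = 2*(X + X) = 2*(2*X) = 4*X)
H(W) = -24 (H(W) = 6 + 6*(-5) = 6 - 30 = -24)
H(R(-2 + u(P(-4), Y(1))))² = (-24)² = 576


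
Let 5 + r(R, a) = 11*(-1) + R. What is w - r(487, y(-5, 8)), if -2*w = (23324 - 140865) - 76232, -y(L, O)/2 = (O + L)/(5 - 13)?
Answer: 192831/2 ≈ 96416.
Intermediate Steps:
y(L, O) = L/4 + O/4 (y(L, O) = -2*(O + L)/(5 - 13) = -2*(L + O)/(-8) = -2*(L + O)*(-1)/8 = -2*(-L/8 - O/8) = L/4 + O/4)
r(R, a) = -16 + R (r(R, a) = -5 + (11*(-1) + R) = -5 + (-11 + R) = -16 + R)
w = 193773/2 (w = -((23324 - 140865) - 76232)/2 = -(-117541 - 76232)/2 = -½*(-193773) = 193773/2 ≈ 96887.)
w - r(487, y(-5, 8)) = 193773/2 - (-16 + 487) = 193773/2 - 1*471 = 193773/2 - 471 = 192831/2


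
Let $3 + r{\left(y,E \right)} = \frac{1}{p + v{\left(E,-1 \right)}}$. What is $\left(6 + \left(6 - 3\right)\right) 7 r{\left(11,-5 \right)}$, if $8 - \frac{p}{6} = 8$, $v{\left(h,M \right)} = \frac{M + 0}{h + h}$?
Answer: $441$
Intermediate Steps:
$v{\left(h,M \right)} = \frac{M}{2 h}$
$p = 0$ ($p = 48 - 48 = 0$)
$r{\left(y,E \right)} = -3 - 2 E$ ($r{\left(y,E \right)} = -3 + \frac{1}{0 + \frac{1}{2} \left(-1\right) \frac{1}{E}} = -3 + \frac{1}{0 - \frac{1}{2 E}} = -3 + \frac{1}{\left(- \frac{1}{2}\right) \frac{1}{E}} = -3 - 2 E$)
$\left(6 + \left(6 - 3\right)\right) 7 r{\left(11,-5 \right)} = \left(6 + \left(6 - 3\right)\right) 7 \left(-3 - -10\right) = \left(6 + 3\right) 7 \left(-3 + 10\right) = 9 \cdot 7 \cdot 7 = 63 \cdot 7 = 441$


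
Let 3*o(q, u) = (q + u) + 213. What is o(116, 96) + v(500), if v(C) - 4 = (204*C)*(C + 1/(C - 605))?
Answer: 1070982659/21 ≈ 5.0999e+7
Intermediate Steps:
o(q, u) = 71 + q/3 + u/3 (o(q, u) = ((q + u) + 213)/3 = (213 + q + u)/3 = 71 + q/3 + u/3)
v(C) = 4 + 204*C*(C + 1/(-605 + C)) (v(C) = 4 + (204*C)*(C + 1/(C - 605)) = 4 + (204*C)*(C + 1/(-605 + C)) = 4 + 204*C*(C + 1/(-605 + C)))
o(116, 96) + v(500) = (71 + (⅓)*116 + (⅓)*96) + 4*(-605 - 30855*500² + 51*500³ + 52*500)/(-605 + 500) = (71 + 116/3 + 32) + 4*(-605 - 30855*250000 + 51*125000000 + 26000)/(-105) = 425/3 + 4*(-1/105)*(-605 - 7713750000 + 6375000000 + 26000) = 425/3 + 4*(-1/105)*(-1338724605) = 425/3 + 356993228/7 = 1070982659/21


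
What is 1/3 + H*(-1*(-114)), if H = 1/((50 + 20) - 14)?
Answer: 199/84 ≈ 2.3690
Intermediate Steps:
H = 1/56 (H = 1/(70 - 14) = 1/56 ≈ 0.017857)
1/3 + H*(-1*(-114)) = 1/3 + (-1*(-114))/56 = ⅓ + (1/56)*114 = ⅓ + 57/28 = 199/84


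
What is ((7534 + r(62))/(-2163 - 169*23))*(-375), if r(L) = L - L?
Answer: 56505/121 ≈ 466.98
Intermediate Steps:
r(L) = 0
((7534 + r(62))/(-2163 - 169*23))*(-375) = ((7534 + 0)/(-2163 - 169*23))*(-375) = (7534/(-2163 - 3887))*(-375) = (7534/(-6050))*(-375) = (7534*(-1/6050))*(-375) = -3767/3025*(-375) = 56505/121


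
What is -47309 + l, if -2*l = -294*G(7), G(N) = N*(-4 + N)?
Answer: -44222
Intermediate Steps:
l = 3087 (l = -(-147)*7*(-4 + 7) = -(-147)*7*3 = -(-147)*21 = -½*(-6174) = 3087)
-47309 + l = -47309 + 3087 = -44222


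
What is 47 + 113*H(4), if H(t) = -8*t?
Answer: -3569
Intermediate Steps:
47 + 113*H(4) = 47 + 113*(-8*4) = 47 + 113*(-32) = 47 - 3616 = -3569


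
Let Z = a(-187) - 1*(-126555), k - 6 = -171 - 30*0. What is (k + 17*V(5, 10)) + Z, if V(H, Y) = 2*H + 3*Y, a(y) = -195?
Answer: 126875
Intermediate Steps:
k = -165 (k = 6 + (-171 - 30*0) = 6 + (-171 + 0) = 6 - 171 = -165)
Z = 126360 (Z = -195 - 1*(-126555) = -195 + 126555 = 126360)
(k + 17*V(5, 10)) + Z = (-165 + 17*(2*5 + 3*10)) + 126360 = (-165 + 17*(10 + 30)) + 126360 = (-165 + 17*40) + 126360 = (-165 + 680) + 126360 = 515 + 126360 = 126875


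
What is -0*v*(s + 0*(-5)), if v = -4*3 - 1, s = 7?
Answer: 0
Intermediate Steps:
v = -13 (v = -12 - 1 = -13)
-0*v*(s + 0*(-5)) = -0*(-13)*(7 + 0*(-5)) = -0*(7 + 0) = -0*7 = -1*0 = 0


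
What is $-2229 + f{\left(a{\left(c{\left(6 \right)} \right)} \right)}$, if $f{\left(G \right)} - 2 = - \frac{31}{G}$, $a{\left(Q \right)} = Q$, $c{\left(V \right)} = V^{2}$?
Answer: $- \frac{80203}{36} \approx -2227.9$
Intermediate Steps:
$f{\left(G \right)} = 2 - \frac{31}{G}$
$-2229 + f{\left(a{\left(c{\left(6 \right)} \right)} \right)} = -2229 + \left(2 - \frac{31}{6^{2}}\right) = -2229 + \left(2 - \frac{31}{36}\right) = -2229 + \frac{41}{36} = - \frac{80203}{36}$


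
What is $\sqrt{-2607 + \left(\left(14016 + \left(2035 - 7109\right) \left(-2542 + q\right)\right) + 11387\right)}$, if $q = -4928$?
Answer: $2 \sqrt{9481394} \approx 6158.4$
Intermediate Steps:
$\sqrt{-2607 + \left(\left(14016 + \left(2035 - 7109\right) \left(-2542 + q\right)\right) + 11387\right)} = \sqrt{-2607 + \left(\left(14016 + \left(2035 - 7109\right) \left(-2542 - 4928\right)\right) + 11387\right)} = \sqrt{-2607 + \left(\left(14016 - -37902780\right) + 11387\right)} = \sqrt{-2607 + \left(\left(14016 + 37902780\right) + 11387\right)} = \sqrt{-2607 + \left(37916796 + 11387\right)} = \sqrt{-2607 + 37928183} = \sqrt{37925576} = 2 \sqrt{9481394}$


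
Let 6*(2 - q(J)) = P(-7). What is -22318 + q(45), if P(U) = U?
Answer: -133889/6 ≈ -22315.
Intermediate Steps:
q(J) = 19/6 (q(J) = 2 - 1/6*(-7) = 2 + 7/6 = 19/6)
-22318 + q(45) = -22318 + 19/6 = -133889/6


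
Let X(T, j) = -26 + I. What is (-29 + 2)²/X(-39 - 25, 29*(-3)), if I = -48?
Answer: -729/74 ≈ -9.8513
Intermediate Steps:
X(T, j) = -74 (X(T, j) = -26 - 48 = -74)
(-29 + 2)²/X(-39 - 25, 29*(-3)) = (-29 + 2)²/(-74) = (-27)²*(-1/74) = 729*(-1/74) = -729/74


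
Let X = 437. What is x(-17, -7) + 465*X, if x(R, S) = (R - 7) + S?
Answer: 203174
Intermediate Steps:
x(R, S) = -7 + R + S (x(R, S) = (-7 + R) + S = -7 + R + S)
x(-17, -7) + 465*X = (-7 - 17 - 7) + 465*437 = -31 + 203205 = 203174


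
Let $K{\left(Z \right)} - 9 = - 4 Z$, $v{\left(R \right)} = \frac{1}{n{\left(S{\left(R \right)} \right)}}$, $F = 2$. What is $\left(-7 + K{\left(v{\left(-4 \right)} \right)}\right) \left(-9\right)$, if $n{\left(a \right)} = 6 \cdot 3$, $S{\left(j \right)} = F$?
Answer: $-16$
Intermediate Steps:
$S{\left(j \right)} = 2$
$n{\left(a \right)} = 18$
$v{\left(R \right)} = \frac{1}{18}$
$K{\left(Z \right)} = 9 - 4 Z$
$\left(-7 + K{\left(v{\left(-4 \right)} \right)}\right) \left(-9\right) = \left(-7 + \left(9 - \frac{2}{9}\right)\right) \left(-9\right) = \left(-7 + \frac{79}{9}\right) \left(-9\right) = \frac{16}{9} \left(-9\right) = -16$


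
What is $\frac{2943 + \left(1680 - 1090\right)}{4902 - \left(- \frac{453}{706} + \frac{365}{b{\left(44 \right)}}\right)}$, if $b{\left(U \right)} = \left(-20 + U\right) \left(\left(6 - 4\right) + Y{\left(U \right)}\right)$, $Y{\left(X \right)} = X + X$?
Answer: $\frac{538768368}{747607471} \approx 0.72066$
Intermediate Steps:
$Y{\left(X \right)} = 2 X$
$b{\left(U \right)} = \left(-20 + U\right) \left(2 + 2 U\right)$ ($b{\left(U \right)} = \left(-20 + U\right) \left(\left(6 - 4\right) + 2 U\right) = \left(-20 + U\right) \left(2 + 2 U\right)$)
$\frac{2943 + \left(1680 - 1090\right)}{4902 - \left(- \frac{453}{706} + \frac{365}{b{\left(44 \right)}}\right)} = \frac{2943 + \left(1680 - 1090\right)}{4902 - \left(- \frac{453}{706} + \frac{365}{-40 - 1672 + 2 \cdot 44^{2}}\right)} = \frac{2943 + 590}{4902 - \left(- \frac{453}{706} + \frac{365}{-40 - 1672 + 2 \cdot 1936}\right)} = \frac{3533}{4902 + \left(- \frac{365}{-40 - 1672 + 3872} + \frac{453}{706}\right)} = \frac{3533}{4902 + \left(- \frac{365}{2160} + \frac{453}{706}\right)} = \frac{3533}{4902 + \left(\left(-365\right) \frac{1}{2160} + \frac{453}{706}\right)} = \frac{3533}{4902 + \left(- \frac{73}{432} + \frac{453}{706}\right)} = \frac{3533}{4902 + \frac{72079}{152496}} = \frac{3533}{\frac{747607471}{152496}} = 3533 \cdot \frac{152496}{747607471} = \frac{538768368}{747607471}$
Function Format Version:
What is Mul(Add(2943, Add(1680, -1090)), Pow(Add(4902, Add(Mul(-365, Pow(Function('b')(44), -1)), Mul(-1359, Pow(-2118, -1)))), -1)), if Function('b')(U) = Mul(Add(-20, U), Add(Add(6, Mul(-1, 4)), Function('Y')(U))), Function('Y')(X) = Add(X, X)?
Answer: Rational(538768368, 747607471) ≈ 0.72066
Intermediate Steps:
Function('Y')(X) = Mul(2, X)
Function('b')(U) = Mul(Add(-20, U), Add(2, Mul(2, U))) (Function('b')(U) = Mul(Add(-20, U), Add(Add(6, Mul(-1, 4)), Mul(2, U))) = Mul(Add(-20, U), Add(Add(6, -4), Mul(2, U))) = Mul(Add(-20, U), Add(2, Mul(2, U))))
Mul(Add(2943, Add(1680, -1090)), Pow(Add(4902, Add(Mul(-365, Pow(Function('b')(44), -1)), Mul(-1359, Pow(-2118, -1)))), -1)) = Mul(Add(2943, Add(1680, -1090)), Pow(Add(4902, Add(Mul(-365, Pow(Add(-40, Mul(-38, 44), Mul(2, Pow(44, 2))), -1)), Mul(-1359, Pow(-2118, -1)))), -1)) = Mul(Add(2943, 590), Pow(Add(4902, Add(Mul(-365, Pow(Add(-40, -1672, Mul(2, 1936)), -1)), Mul(-1359, Rational(-1, 2118)))), -1)) = Mul(3533, Pow(Add(4902, Add(Mul(-365, Pow(Add(-40, -1672, 3872), -1)), Rational(453, 706))), -1)) = Mul(3533, Pow(Add(4902, Add(Mul(-365, Pow(2160, -1)), Rational(453, 706))), -1)) = Mul(3533, Pow(Add(4902, Add(Mul(-365, Rational(1, 2160)), Rational(453, 706))), -1)) = Mul(3533, Pow(Add(4902, Add(Rational(-73, 432), Rational(453, 706))), -1)) = Mul(3533, Pow(Add(4902, Rational(72079, 152496)), -1)) = Mul(3533, Pow(Rational(747607471, 152496), -1)) = Mul(3533, Rational(152496, 747607471)) = Rational(538768368, 747607471)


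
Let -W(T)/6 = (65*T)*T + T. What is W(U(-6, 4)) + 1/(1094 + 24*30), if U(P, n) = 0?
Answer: 1/1814 ≈ 0.00055127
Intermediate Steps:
W(T) = -390*T² - 6*T (W(T) = -6*((65*T)*T + T) = -6*(65*T² + T) = -6*(T + 65*T²) = -390*T² - 6*T)
W(U(-6, 4)) + 1/(1094 + 24*30) = -6*0*(1 + 65*0) + 1/(1094 + 24*30) = -6*0*(1 + 0) + 1/(1094 + 720) = -6*0*1 + 1/1814 = 0 + 1/1814 = 1/1814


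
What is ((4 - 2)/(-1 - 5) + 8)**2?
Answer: 529/9 ≈ 58.778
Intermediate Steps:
((4 - 2)/(-1 - 5) + 8)**2 = (2/(-6) + 8)**2 = (2*(-1/6) + 8)**2 = (-1/3 + 8)**2 = (23/3)**2 = 529/9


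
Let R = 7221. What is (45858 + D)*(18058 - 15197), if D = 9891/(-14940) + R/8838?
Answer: 320808059633203/2445180 ≈ 1.3120e+8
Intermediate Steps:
D = 378983/2445180 (D = 9891/(-14940) + 7221/8838 = 9891*(-1/14940) + 7221*(1/8838) = -1099/1660 + 2407/2946 = 378983/2445180 ≈ 0.15499)
(45858 + D)*(18058 - 15197) = (45858 + 378983/2445180)*(18058 - 15197) = (112131443423/2445180)*2861 = 320808059633203/2445180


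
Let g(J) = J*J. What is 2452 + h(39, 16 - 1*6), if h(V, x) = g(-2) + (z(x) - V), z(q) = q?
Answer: 2427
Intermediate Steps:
g(J) = J²
h(V, x) = 4 + x - V (h(V, x) = (-2)² + (x - V) = 4 + (x - V) = 4 + x - V)
2452 + h(39, 16 - 1*6) = 2452 + (4 + (16 - 1*6) - 1*39) = 2452 + (4 + (16 - 6) - 39) = 2452 + (4 + 10 - 39) = 2452 - 25 = 2427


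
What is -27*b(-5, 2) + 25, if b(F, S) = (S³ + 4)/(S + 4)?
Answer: -29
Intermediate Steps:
b(F, S) = (4 + S³)/(4 + S)
-27*b(-5, 2) + 25 = -27*(4 + 2³)/(4 + 2) + 25 = -27*(4 + 8)/6 + 25 = -9*12/2 + 25 = -27*2 + 25 = -54 + 25 = -29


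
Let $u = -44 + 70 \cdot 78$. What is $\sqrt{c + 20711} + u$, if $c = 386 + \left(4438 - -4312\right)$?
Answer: $5416 + \sqrt{29847} \approx 5588.8$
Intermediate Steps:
$c = 9136$ ($c = 386 + \left(4438 + 4312\right) = 386 + 8750 = 9136$)
$u = 5416$ ($u = -44 + 5460 = 5416$)
$\sqrt{c + 20711} + u = \sqrt{9136 + 20711} + 5416 = \sqrt{29847} + 5416 = 5416 + \sqrt{29847}$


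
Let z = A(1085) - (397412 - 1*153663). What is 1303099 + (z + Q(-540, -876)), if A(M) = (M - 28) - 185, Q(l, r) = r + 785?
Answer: 1060131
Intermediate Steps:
Q(l, r) = 785 + r
A(M) = -213 + M (A(M) = (-28 + M) - 185 = -213 + M)
z = -242877 (z = (-213 + 1085) - (397412 - 1*153663) = 872 - (397412 - 153663) = 872 - 1*243749 = 872 - 243749 = -242877)
1303099 + (z + Q(-540, -876)) = 1303099 + (-242877 + (785 - 876)) = 1303099 + (-242877 - 91) = 1303099 - 242968 = 1060131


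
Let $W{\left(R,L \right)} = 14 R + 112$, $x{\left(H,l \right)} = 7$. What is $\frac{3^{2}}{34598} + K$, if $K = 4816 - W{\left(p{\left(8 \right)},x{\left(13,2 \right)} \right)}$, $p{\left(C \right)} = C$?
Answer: $\frac{158874025}{34598} \approx 4592.0$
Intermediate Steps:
$W{\left(R,L \right)} = 112 + 14 R$
$K = 4592$ ($K = 4816 - \left(112 + 14 \cdot 8\right) = 4816 - \left(112 + 112\right) = 4816 - 224 = 4592$)
$\frac{3^{2}}{34598} + K = \frac{3^{2}}{34598} + 4592 = 9 \cdot \frac{1}{34598} + 4592 = \frac{9}{34598} + 4592 = \frac{158874025}{34598}$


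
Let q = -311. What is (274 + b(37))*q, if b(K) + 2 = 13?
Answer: -88635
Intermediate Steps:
b(K) = 11 (b(K) = -2 + 13 = 11)
(274 + b(37))*q = (274 + 11)*(-311) = 285*(-311) = -88635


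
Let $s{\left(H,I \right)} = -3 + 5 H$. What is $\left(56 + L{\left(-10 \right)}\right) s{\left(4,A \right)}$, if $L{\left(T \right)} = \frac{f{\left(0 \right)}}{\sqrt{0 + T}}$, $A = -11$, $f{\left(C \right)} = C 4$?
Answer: $952$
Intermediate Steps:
$f{\left(C \right)} = 4 C$
$L{\left(T \right)} = 0$ ($L{\left(T \right)} = \frac{4 \cdot 0}{\sqrt{0 + T}} = \frac{0}{\sqrt{T}} = 0$)
$\left(56 + L{\left(-10 \right)}\right) s{\left(4,A \right)} = \left(56 + 0\right) \left(-3 + 5 \cdot 4\right) = 56 \left(-3 + 20\right) = 56 \cdot 17 = 952$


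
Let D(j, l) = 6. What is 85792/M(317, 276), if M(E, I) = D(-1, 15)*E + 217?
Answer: 85792/2119 ≈ 40.487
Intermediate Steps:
M(E, I) = 217 + 6*E (M(E, I) = 6*E + 217 = 217 + 6*E)
85792/M(317, 276) = 85792/(217 + 6*317) = 85792/(217 + 1902) = 85792/2119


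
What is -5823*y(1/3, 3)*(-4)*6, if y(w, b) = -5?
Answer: -698760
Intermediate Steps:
-5823*y(1/3, 3)*(-4)*6 = -5823*(-5*(-4))*6 = -116460*6 = -5823*120 = -698760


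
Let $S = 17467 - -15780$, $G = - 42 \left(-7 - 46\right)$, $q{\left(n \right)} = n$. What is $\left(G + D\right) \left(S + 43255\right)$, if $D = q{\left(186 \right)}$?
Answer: $184522824$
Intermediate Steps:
$G = 2226$ ($G = \left(-42\right) \left(-53\right) = 2226$)
$D = 186$
$S = 33247$ ($S = 17467 + 15780 = 33247$)
$\left(G + D\right) \left(S + 43255\right) = \left(2226 + 186\right) \left(33247 + 43255\right) = 2412 \cdot 76502 = 184522824$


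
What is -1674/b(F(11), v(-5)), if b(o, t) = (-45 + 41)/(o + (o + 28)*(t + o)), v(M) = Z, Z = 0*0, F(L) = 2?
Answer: 25947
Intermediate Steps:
Z = 0
v(M) = 0
b(o, t) = -4/(o + (28 + o)*(o + t))
-1674/b(F(11), v(-5)) = -1674/((-4/(2**2 + 28*0 + 29*2 + 2*0))) = -1674/((-4/(4 + 0 + 58 + 0))) = -1674/((-4/62)) = -1674/((-4*1/62)) = -1674/(-2/31) = -1674*(-31/2) = 25947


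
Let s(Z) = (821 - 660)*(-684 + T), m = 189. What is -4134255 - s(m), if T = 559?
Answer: -4114130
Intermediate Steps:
s(Z) = -20125 (s(Z) = (821 - 660)*(-684 + 559) = 161*(-125) = -20125)
-4134255 - s(m) = -4134255 - 1*(-20125) = -4134255 + 20125 = -4114130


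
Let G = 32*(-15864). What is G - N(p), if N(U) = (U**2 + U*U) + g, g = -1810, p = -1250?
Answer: -3630838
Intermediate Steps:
G = -507648
N(U) = -1810 + 2*U**2 (N(U) = (U**2 + U*U) - 1810 = (U**2 + U**2) - 1810 = 2*U**2 - 1810 = -1810 + 2*U**2)
G - N(p) = -507648 - (-1810 + 2*(-1250)**2) = -507648 - (-1810 + 2*1562500) = -507648 - (-1810 + 3125000) = -507648 - 1*3123190 = -507648 - 3123190 = -3630838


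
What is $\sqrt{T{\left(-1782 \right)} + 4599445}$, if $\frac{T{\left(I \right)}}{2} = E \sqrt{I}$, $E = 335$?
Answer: $\sqrt{4599445 + 6030 i \sqrt{22}} \approx 2144.6 + 6.594 i$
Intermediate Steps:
$T{\left(I \right)} = 670 \sqrt{I}$ ($T{\left(I \right)} = 2 \cdot 335 \sqrt{I} = 670 \sqrt{I}$)
$\sqrt{T{\left(-1782 \right)} + 4599445} = \sqrt{670 \sqrt{-1782} + 4599445} = \sqrt{670 \cdot 9 i \sqrt{22} + 4599445} = \sqrt{6030 i \sqrt{22} + 4599445} = \sqrt{4599445 + 6030 i \sqrt{22}}$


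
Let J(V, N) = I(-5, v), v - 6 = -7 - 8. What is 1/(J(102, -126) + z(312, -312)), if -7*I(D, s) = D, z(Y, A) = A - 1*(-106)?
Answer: -7/1437 ≈ -0.0048713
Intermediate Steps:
v = -9 (v = 6 + (-7 - 8) = 6 - 15 = -9)
z(Y, A) = 106 + A (z(Y, A) = A + 106 = 106 + A)
I(D, s) = -D/7
J(V, N) = 5/7 (J(V, N) = -⅐*(-5) = 5/7)
1/(J(102, -126) + z(312, -312)) = 1/(5/7 + (106 - 312)) = 1/(5/7 - 206) = 1/(-1437/7) = -7/1437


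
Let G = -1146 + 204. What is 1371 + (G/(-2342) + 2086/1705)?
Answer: 2740522666/1996555 ≈ 1372.6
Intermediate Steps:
G = -942
1371 + (G/(-2342) + 2086/1705) = 1371 + (-942/(-2342) + 2086/1705) = 1371 + (-942*(-1/2342) + 2086*(1/1705)) = 1371 + (471/1171 + 2086/1705) = 1371 + 3245761/1996555 = 2740522666/1996555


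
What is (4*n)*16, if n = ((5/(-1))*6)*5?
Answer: -9600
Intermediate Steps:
n = -150 (n = ((5*(-1))*6)*5 = -5*6*5 = -30*5 = -150)
(4*n)*16 = (4*(-150))*16 = -600*16 = -9600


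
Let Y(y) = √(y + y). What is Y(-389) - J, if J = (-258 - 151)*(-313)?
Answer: -128017 + I*√778 ≈ -1.2802e+5 + 27.893*I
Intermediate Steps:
Y(y) = √2*√y (Y(y) = √(2*y) = √2*√y)
J = 128017 (J = -409*(-313) = 128017)
Y(-389) - J = √2*√(-389) - 1*128017 = √2*(I*√389) - 128017 = I*√778 - 128017 = -128017 + I*√778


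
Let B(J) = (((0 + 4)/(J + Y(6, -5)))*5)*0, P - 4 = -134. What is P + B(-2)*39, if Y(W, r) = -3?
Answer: -130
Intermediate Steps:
P = -130 (P = 4 - 134 = -130)
B(J) = 0 (B(J) = (((0 + 4)/(J - 3))*5)*0 = ((4/(-3 + J))*5)*0 = (20/(-3 + J))*0 = 0)
P + B(-2)*39 = -130 + 0*39 = -130 + 0 = -130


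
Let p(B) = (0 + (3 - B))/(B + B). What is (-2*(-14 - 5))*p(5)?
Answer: -38/5 ≈ -7.6000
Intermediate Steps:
p(B) = (3 - B)/(2*B) (p(B) = (3 - B)/((2*B)) = (3 - B)*(1/(2*B)) = (3 - B)/(2*B))
(-2*(-14 - 5))*p(5) = (-2*(-14 - 5))*((1/2)*(3 - 1*5)/5) = (-2*(-19))*((1/2)*(1/5)*(3 - 5)) = 38*((1/2)*(1/5)*(-2)) = 38*(-1/5) = -38/5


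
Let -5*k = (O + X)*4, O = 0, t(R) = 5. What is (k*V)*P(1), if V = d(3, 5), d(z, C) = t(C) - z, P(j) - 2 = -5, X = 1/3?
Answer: 8/5 ≈ 1.6000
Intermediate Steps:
X = 1/3 ≈ 0.33333
P(j) = -3 (P(j) = 2 - 5 = -3)
k = -4/15 (k = -(0 + 1/3)*4/5 = -4/15 ≈ -0.26667)
d(z, C) = 5 - z
V = 2 (V = 5 - 1*3 = 5 - 3 = 2)
(k*V)*P(1) = -4/15*2*(-3) = -8/15*(-3) = 8/5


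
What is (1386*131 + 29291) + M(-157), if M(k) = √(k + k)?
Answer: 210857 + I*√314 ≈ 2.1086e+5 + 17.72*I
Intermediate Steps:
M(k) = √2*√k (M(k) = √(2*k) = √2*√k)
(1386*131 + 29291) + M(-157) = (1386*131 + 29291) + √2*√(-157) = (181566 + 29291) + √2*(I*√157) = 210857 + I*√314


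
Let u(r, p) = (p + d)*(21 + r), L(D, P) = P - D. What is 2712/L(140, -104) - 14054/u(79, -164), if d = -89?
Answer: -8148053/771650 ≈ -10.559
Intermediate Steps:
u(r, p) = (-89 + p)*(21 + r) (u(r, p) = (p - 89)*(21 + r) = (-89 + p)*(21 + r))
2712/L(140, -104) - 14054/u(79, -164) = 2712/(-104 - 1*140) - 14054/(-1869 - 89*79 + 21*(-164) - 164*79) = 2712/(-104 - 140) - 14054/(-1869 - 7031 - 3444 - 12956) = 2712/(-244) - 14054/(-25300) = 2712*(-1/244) - 14054*(-1/25300) = -678/61 + 7027/12650 = -8148053/771650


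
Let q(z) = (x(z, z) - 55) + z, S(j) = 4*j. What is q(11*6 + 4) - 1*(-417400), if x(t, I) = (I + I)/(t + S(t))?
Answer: 2087077/5 ≈ 4.1742e+5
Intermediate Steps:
x(t, I) = 2*I/(5*t) (x(t, I) = (I + I)/(t + 4*t) = (2*I)/((5*t)) = (2*I)*(1/(5*t)) = 2*I/(5*t))
q(z) = -273/5 + z (q(z) = (2*z/(5*z) - 55) + z = (⅖ - 55) + z = -273/5 + z)
q(11*6 + 4) - 1*(-417400) = (-273/5 + (11*6 + 4)) - 1*(-417400) = (-273/5 + (66 + 4)) + 417400 = (-273/5 + 70) + 417400 = 77/5 + 417400 = 2087077/5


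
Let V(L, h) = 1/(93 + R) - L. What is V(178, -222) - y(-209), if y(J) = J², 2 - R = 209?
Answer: -4999927/114 ≈ -43859.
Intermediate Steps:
R = -207 (R = 2 - 1*209 = 2 - 209 = -207)
V(L, h) = -1/114 - L (V(L, h) = 1/(93 - 207) - L = 1/(-114) - L = -1/114 - L)
V(178, -222) - y(-209) = (-1/114 - 1*178) - 1*(-209)² = (-1/114 - 178) - 1*43681 = -20293/114 - 43681 = -4999927/114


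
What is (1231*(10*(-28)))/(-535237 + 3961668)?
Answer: -344680/3426431 ≈ -0.10059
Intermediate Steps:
(1231*(10*(-28)))/(-535237 + 3961668) = (1231*(-280))/3426431 = -344680*1/3426431 = -344680/3426431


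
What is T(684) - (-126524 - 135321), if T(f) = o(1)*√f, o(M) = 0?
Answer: 261845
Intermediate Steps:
T(f) = 0 (T(f) = 0*√f = 0)
T(684) - (-126524 - 135321) = 0 - (-126524 - 135321) = 0 - 1*(-261845) = 0 + 261845 = 261845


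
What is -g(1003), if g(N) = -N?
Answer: 1003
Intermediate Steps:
-g(1003) = -(-1)*1003 = -1*(-1003) = 1003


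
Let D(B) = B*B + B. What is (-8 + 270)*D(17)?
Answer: 80172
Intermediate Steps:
D(B) = B + B² (D(B) = B² + B = B + B²)
(-8 + 270)*D(17) = (-8 + 270)*(17*(1 + 17)) = 262*(17*18) = 262*306 = 80172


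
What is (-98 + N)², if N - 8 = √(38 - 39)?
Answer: (90 - I)² ≈ 8099.0 - 180.0*I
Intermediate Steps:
N = 8 + I (N = 8 + √(38 - 39) = 8 + √(-1) = 8 + I ≈ 8.0 + 1.0*I)
(-98 + N)² = (-98 + (8 + I))² = (-90 + I)²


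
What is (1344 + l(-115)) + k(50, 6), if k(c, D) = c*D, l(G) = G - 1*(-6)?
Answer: 1535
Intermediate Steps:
l(G) = 6 + G (l(G) = G + 6 = 6 + G)
k(c, D) = D*c
(1344 + l(-115)) + k(50, 6) = (1344 + (6 - 115)) + 6*50 = (1344 - 109) + 300 = 1235 + 300 = 1535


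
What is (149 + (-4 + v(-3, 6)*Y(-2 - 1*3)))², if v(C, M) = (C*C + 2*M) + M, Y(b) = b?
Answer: 100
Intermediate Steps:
v(C, M) = C² + 3*M (v(C, M) = (C² + 2*M) + M = C² + 3*M)
(149 + (-4 + v(-3, 6)*Y(-2 - 1*3)))² = (149 + (-4 + ((-3)² + 3*6)*(-2 - 1*3)))² = (149 + (-4 + (9 + 18)*(-2 - 3)))² = (149 + (-4 + 27*(-5)))² = (149 + (-4 - 135))² = (149 - 139)² = 10² = 100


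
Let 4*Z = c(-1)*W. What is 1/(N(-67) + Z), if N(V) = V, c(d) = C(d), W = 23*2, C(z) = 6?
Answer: ½ ≈ 0.50000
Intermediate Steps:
W = 46
c(d) = 6
Z = 69 (Z = (6*46)/4 = (¼)*276 = 69)
1/(N(-67) + Z) = 1/(-67 + 69) = 1/2 = ½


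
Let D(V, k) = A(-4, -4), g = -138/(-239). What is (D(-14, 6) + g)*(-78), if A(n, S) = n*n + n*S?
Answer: -607308/239 ≈ -2541.0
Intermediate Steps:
g = 138/239 (g = -138*(-1/239) = 138/239 ≈ 0.57741)
A(n, S) = n² + S*n
D(V, k) = 32 (D(V, k) = -4*(-4 - 4) = -4*(-8) = 32)
(D(-14, 6) + g)*(-78) = (32 + 138/239)*(-78) = (7786/239)*(-78) = -607308/239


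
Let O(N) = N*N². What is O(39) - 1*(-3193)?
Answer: 62512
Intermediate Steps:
O(N) = N³
O(39) - 1*(-3193) = 39³ - 1*(-3193) = 59319 + 3193 = 62512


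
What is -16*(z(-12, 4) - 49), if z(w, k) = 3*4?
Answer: 592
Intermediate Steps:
z(w, k) = 12
-16*(z(-12, 4) - 49) = -16*(12 - 49) = -16*(-37) = 592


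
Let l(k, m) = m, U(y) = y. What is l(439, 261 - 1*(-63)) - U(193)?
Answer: 131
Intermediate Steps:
l(439, 261 - 1*(-63)) - U(193) = (261 - 1*(-63)) - 1*193 = (261 + 63) - 193 = 324 - 193 = 131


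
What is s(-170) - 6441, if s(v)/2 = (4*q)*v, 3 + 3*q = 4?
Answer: -20683/3 ≈ -6894.3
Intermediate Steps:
q = ⅓ (q = -1 + (⅓)*4 = -1 + 4/3 = ⅓ ≈ 0.33333)
s(v) = 8*v/3 (s(v) = 2*((4*(⅓))*v) = 2*(4*v/3) = 8*v/3)
s(-170) - 6441 = (8/3)*(-170) - 6441 = -1360/3 - 6441 = -20683/3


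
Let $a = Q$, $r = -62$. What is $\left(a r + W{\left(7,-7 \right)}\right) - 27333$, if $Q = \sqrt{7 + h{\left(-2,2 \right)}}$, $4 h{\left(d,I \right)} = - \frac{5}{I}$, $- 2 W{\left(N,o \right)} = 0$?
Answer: $-27333 - \frac{31 \sqrt{102}}{2} \approx -27490.0$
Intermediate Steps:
$W{\left(N,o \right)} = 0$ ($W{\left(N,o \right)} = \left(- \frac{1}{2}\right) 0 = 0$)
$h{\left(d,I \right)} = - \frac{5}{4 I}$ ($h{\left(d,I \right)} = \frac{\left(-5\right) \frac{1}{I}}{4} = - \frac{5}{4 I}$)
$Q = \frac{\sqrt{102}}{4}$ ($Q = \sqrt{7 - \frac{5}{4 \cdot 2}} = \sqrt{7 - \frac{5}{8}} = \sqrt{\frac{51}{8}} = \frac{\sqrt{102}}{4} \approx 2.5249$)
$a = \frac{\sqrt{102}}{4} \approx 2.5249$
$\left(a r + W{\left(7,-7 \right)}\right) - 27333 = \left(\frac{\sqrt{102}}{4} \left(-62\right) + 0\right) - 27333 = \left(- \frac{31 \sqrt{102}}{2} + 0\right) - 27333 = - \frac{31 \sqrt{102}}{2} - 27333 = -27333 - \frac{31 \sqrt{102}}{2}$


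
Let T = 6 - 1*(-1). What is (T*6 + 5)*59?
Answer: 2773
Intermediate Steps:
T = 7 (T = 6 + 1 = 7)
(T*6 + 5)*59 = (7*6 + 5)*59 = (42 + 5)*59 = 47*59 = 2773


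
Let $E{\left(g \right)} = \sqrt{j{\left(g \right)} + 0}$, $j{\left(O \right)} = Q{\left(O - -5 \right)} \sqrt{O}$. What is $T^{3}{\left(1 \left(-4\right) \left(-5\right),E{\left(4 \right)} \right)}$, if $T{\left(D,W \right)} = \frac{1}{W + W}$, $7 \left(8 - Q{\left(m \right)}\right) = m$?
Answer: $\frac{7 \sqrt{658}}{70688} \approx 0.0025402$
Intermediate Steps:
$Q{\left(m \right)} = 8 - \frac{m}{7}$
$j{\left(O \right)} = \sqrt{O} \left(\frac{51}{7} - \frac{O}{7}\right)$ ($j{\left(O \right)} = \left(8 - \frac{O - -5}{7}\right) \sqrt{O} = \left(8 - \frac{O + 5}{7}\right) \sqrt{O} = \left(8 - \frac{5 + O}{7}\right) \sqrt{O} = \left(8 - \left(\frac{5}{7} + \frac{O}{7}\right)\right) \sqrt{O} = \left(\frac{51}{7} - \frac{O}{7}\right) \sqrt{O} = \sqrt{O} \left(\frac{51}{7} - \frac{O}{7}\right)$)
$E{\left(g \right)} = \frac{\sqrt{7} \sqrt{\sqrt{g} \left(51 - g\right)}}{7}$ ($E{\left(g \right)} = \sqrt{\frac{\sqrt{g} \left(51 - g\right)}{7} + 0} = \sqrt{\frac{\sqrt{g} \left(51 - g\right)}{7}} = \frac{\sqrt{7} \sqrt{\sqrt{g} \left(51 - g\right)}}{7}$)
$T{\left(D,W \right)} = \frac{1}{2 W}$
$T^{3}{\left(1 \left(-4\right) \left(-5\right),E{\left(4 \right)} \right)} = \left(\frac{1}{2 \frac{\sqrt{7} \sqrt{\sqrt{4} \left(51 - 4\right)}}{7}}\right)^{3} = \left(\frac{1}{2 \frac{\sqrt{7} \sqrt{2 \left(51 - 4\right)}}{7}}\right)^{3} = \left(\frac{1}{2 \frac{\sqrt{7} \sqrt{2 \cdot 47}}{7}}\right)^{3} = \left(\frac{1}{2 \frac{\sqrt{7} \sqrt{94}}{7}}\right)^{3} = \left(\frac{1}{2 \frac{\sqrt{658}}{7}}\right)^{3} = \left(\frac{\frac{1}{94} \sqrt{658}}{2}\right)^{3} = \left(\frac{\sqrt{658}}{188}\right)^{3} = \frac{7 \sqrt{658}}{70688}$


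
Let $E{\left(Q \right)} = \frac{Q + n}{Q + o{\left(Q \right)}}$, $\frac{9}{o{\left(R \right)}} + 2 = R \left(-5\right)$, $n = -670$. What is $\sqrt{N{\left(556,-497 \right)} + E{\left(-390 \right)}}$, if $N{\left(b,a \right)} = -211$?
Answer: $\frac{i \sqrt{120212217493251}}{759711} \approx 14.432 i$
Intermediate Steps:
$o{\left(R \right)} = \frac{9}{-2 - 5 R}$ ($o{\left(R \right)} = \frac{9}{-2 + R \left(-5\right)} = \frac{9}{-2 - 5 R}$)
$E{\left(Q \right)} = \frac{-670 + Q}{Q - \frac{9}{2 + 5 Q}}$ ($E{\left(Q \right)} = \frac{Q - 670}{Q - \frac{9}{2 + 5 Q}} = \frac{-670 + Q}{Q - \frac{9}{2 + 5 Q}}$)
$\sqrt{N{\left(556,-497 \right)} + E{\left(-390 \right)}} = \sqrt{-211 + \frac{\left(-670 - 390\right) \left(2 + 5 \left(-390\right)\right)}{-9 - 390 \left(2 + 5 \left(-390\right)\right)}} = \sqrt{-211 + \frac{1}{-9 - 390 \left(2 - 1950\right)} \left(-1060\right) \left(2 - 1950\right)} = \sqrt{-211 + \frac{1}{-9 - -759720} \left(-1060\right) \left(-1948\right)} = \sqrt{-211 + \frac{1}{-9 + 759720} \left(-1060\right) \left(-1948\right)} = \sqrt{-211 + \frac{1}{759711} \left(-1060\right) \left(-1948\right)} = \sqrt{-211 + \frac{2064880}{759711}} = \sqrt{- \frac{158234141}{759711}} = \frac{i \sqrt{120212217493251}}{759711}$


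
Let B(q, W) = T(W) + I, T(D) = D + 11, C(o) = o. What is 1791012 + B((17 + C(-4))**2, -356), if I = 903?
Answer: 1791570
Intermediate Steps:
T(D) = 11 + D
B(q, W) = 914 + W (B(q, W) = (11 + W) + 903 = 914 + W)
1791012 + B((17 + C(-4))**2, -356) = 1791012 + (914 - 356) = 1791012 + 558 = 1791570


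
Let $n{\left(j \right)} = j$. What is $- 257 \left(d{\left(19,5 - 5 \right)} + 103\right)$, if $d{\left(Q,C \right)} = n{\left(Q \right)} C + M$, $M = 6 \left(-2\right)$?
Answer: $-23387$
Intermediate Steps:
$M = -12$
$d{\left(Q,C \right)} = -12 + C Q$ ($d{\left(Q,C \right)} = Q C - 12 = C Q - 12 = -12 + C Q$)
$- 257 \left(d{\left(19,5 - 5 \right)} + 103\right) = - 257 \left(\left(-12 + \left(5 - 5\right) 19\right) + 103\right) = - 257 \left(\left(-12 + 0 \cdot 19\right) + 103\right) = - 257 \left(\left(-12 + 0\right) + 103\right) = - 257 \left(-12 + 103\right) = \left(-257\right) 91 = -23387$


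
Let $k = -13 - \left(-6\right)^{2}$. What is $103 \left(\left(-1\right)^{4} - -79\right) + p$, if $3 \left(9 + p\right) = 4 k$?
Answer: $\frac{24497}{3} \approx 8165.7$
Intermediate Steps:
$k = -49$ ($k = -13 - 36 = -49$)
$p = - \frac{223}{3}$ ($p = -9 + \frac{4 \left(-49\right)}{3} = -9 + \frac{1}{3} \left(-196\right) = -9 - \frac{196}{3} = - \frac{223}{3} \approx -74.333$)
$103 \left(\left(-1\right)^{4} - -79\right) + p = 103 \left(\left(-1\right)^{4} - -79\right) - \frac{223}{3} = 103 \left(1 + 79\right) - \frac{223}{3} = 103 \cdot 80 - \frac{223}{3} = 8240 - \frac{223}{3} = \frac{24497}{3}$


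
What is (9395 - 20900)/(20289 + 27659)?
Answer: -11505/47948 ≈ -0.23995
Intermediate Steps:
(9395 - 20900)/(20289 + 27659) = -11505/47948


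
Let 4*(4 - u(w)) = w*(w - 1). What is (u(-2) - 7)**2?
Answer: 81/4 ≈ 20.250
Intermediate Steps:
u(w) = 4 - w*(-1 + w)/4 (u(w) = 4 - w*(w - 1)/4 = 4 - w*(-1 + w)/4)
(u(-2) - 7)**2 = ((4 - 1/4*(-2)**2 + (1/4)*(-2)) - 7)**2 = ((4 - 1/4*4 - 1/2) - 7)**2 = ((4 - 1 - 1/2) - 7)**2 = (5/2 - 7)**2 = (-9/2)**2 = 81/4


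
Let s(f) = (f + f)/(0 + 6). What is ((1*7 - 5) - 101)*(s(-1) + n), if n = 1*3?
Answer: -264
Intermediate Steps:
n = 3
s(f) = f/3 (s(f) = (2*f)/6 = (2*f)*(⅙) = f/3)
((1*7 - 5) - 101)*(s(-1) + n) = ((1*7 - 5) - 101)*((⅓)*(-1) + 3) = ((7 - 5) - 101)*(-⅓ + 3) = (2 - 101)*(8/3) = -99*8/3 = -264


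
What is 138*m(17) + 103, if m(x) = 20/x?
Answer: 4511/17 ≈ 265.35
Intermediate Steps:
138*m(17) + 103 = 138*(20/17) + 103 = 2760/17 + 103 = 4511/17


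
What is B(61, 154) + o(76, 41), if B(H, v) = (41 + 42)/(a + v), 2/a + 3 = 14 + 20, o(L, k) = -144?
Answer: -685171/4776 ≈ -143.46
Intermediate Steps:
a = 2/31 (a = 2/(-3 + (14 + 20)) = 2/(-3 + 34) = 2/31 ≈ 0.064516)
B(H, v) = 83/(2/31 + v) (B(H, v) = (41 + 42)/(2/31 + v) = 83/(2/31 + v))
B(61, 154) + o(76, 41) = 2573/(2 + 31*154) - 144 = 2573/(2 + 4774) - 144 = 2573/4776 - 144 = -685171/4776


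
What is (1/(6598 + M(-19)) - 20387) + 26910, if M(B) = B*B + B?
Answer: 45269621/6940 ≈ 6523.0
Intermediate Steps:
M(B) = B + B² (M(B) = B² + B = B + B²)
(1/(6598 + M(-19)) - 20387) + 26910 = (1/(6598 - 19*(1 - 19)) - 20387) + 26910 = (1/(6598 - 19*(-18)) - 20387) + 26910 = (1/(6598 + 342) - 20387) + 26910 = (1/6940 - 20387) + 26910 = -141485779/6940 + 26910 = 45269621/6940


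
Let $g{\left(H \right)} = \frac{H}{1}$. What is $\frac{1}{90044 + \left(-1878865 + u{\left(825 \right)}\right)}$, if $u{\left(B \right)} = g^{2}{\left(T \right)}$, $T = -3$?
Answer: $- \frac{1}{1788812} \approx -5.5903 \cdot 10^{-7}$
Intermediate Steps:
$g{\left(H \right)} = H$ ($g{\left(H \right)} = H 1 = H$)
$u{\left(B \right)} = 9$ ($u{\left(B \right)} = \left(-3\right)^{2} = 9$)
$\frac{1}{90044 + \left(-1878865 + u{\left(825 \right)}\right)} = \frac{1}{90044 + \left(-1878865 + 9\right)} = \frac{1}{90044 - 1878856} = \frac{1}{-1788812} = - \frac{1}{1788812}$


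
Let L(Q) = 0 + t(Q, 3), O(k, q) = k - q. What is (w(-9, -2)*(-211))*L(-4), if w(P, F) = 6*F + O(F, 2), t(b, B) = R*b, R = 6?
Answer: -81024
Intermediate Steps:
t(b, B) = 6*b
L(Q) = 6*Q (L(Q) = 0 + 6*Q = 6*Q)
w(P, F) = -2 + 7*F (w(P, F) = 6*F + (F - 1*2) = 6*F + (F - 2) = 6*F + (-2 + F) = -2 + 7*F)
(w(-9, -2)*(-211))*L(-4) = ((-2 + 7*(-2))*(-211))*(6*(-4)) = ((-2 - 14)*(-211))*(-24) = -16*(-211)*(-24) = 3376*(-24) = -81024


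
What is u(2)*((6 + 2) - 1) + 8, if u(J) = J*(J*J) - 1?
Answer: 57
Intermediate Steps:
u(J) = -1 + J³ (u(J) = J*J² - 1 = J³ - 1 = -1 + J³)
u(2)*((6 + 2) - 1) + 8 = (-1 + 2³)*((6 + 2) - 1) + 8 = (-1 + 8)*(8 - 1) + 8 = 7*7 + 8 = 49 + 8 = 57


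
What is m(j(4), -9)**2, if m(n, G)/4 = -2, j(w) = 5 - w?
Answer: 64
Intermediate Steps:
m(n, G) = -8 (m(n, G) = 4*(-2) = -8)
m(j(4), -9)**2 = (-8)**2 = 64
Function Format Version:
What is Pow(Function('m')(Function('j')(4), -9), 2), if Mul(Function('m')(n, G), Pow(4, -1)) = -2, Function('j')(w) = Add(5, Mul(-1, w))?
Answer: 64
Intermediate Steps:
Function('m')(n, G) = -8 (Function('m')(n, G) = Mul(4, -2) = -8)
Pow(Function('m')(Function('j')(4), -9), 2) = Pow(-8, 2) = 64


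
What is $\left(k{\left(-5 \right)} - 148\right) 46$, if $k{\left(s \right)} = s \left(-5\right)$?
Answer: $-5658$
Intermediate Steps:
$k{\left(s \right)} = - 5 s$
$\left(k{\left(-5 \right)} - 148\right) 46 = \left(\left(-5\right) \left(-5\right) - 148\right) 46 = \left(25 - 148\right) 46 = \left(-123\right) 46 = -5658$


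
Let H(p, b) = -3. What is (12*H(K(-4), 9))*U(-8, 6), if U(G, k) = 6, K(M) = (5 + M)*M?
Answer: -216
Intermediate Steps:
K(M) = M*(5 + M)
(12*H(K(-4), 9))*U(-8, 6) = (12*(-3))*6 = -36*6 = -216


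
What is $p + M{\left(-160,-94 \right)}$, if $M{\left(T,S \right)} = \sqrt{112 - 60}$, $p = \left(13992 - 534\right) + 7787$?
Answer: $21245 + 2 \sqrt{13} \approx 21252.0$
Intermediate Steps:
$p = 21245$ ($p = 13458 + 7787 = 21245$)
$M{\left(T,S \right)} = 2 \sqrt{13}$ ($M{\left(T,S \right)} = \sqrt{52} = 2 \sqrt{13}$)
$p + M{\left(-160,-94 \right)} = 21245 + 2 \sqrt{13}$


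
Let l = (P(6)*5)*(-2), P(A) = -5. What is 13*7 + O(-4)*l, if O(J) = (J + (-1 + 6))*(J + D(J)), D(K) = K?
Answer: -309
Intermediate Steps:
O(J) = 2*J*(5 + J) (O(J) = (J + (-1 + 6))*(J + J) = (J + 5)*(2*J) = (5 + J)*(2*J) = 2*J*(5 + J))
l = 50 (l = -5*5*(-2) = -25*(-2) = 50)
13*7 + O(-4)*l = 13*7 + (2*(-4)*(5 - 4))*50 = 91 + (2*(-4)*1)*50 = 91 - 8*50 = 91 - 400 = -309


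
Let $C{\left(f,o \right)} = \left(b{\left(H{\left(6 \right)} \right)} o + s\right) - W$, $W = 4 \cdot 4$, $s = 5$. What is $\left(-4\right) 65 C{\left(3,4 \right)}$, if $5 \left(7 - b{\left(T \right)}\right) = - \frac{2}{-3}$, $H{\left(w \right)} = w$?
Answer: $- \frac{12844}{3} \approx -4281.3$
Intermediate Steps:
$b{\left(T \right)} = \frac{103}{15}$ ($b{\left(T \right)} = 7 - \frac{\left(-2\right) \frac{1}{-3}}{5} = 7 - \frac{\left(-2\right) \left(- \frac{1}{3}\right)}{5} = 7 - \frac{2}{15} = \frac{103}{15}$)
$W = 16$
$C{\left(f,o \right)} = -11 + \frac{103 o}{15}$ ($C{\left(f,o \right)} = \left(\frac{103 o}{15} + 5\right) - 16 = \left(5 + \frac{103 o}{15}\right) - 16 = -11 + \frac{103 o}{15}$)
$\left(-4\right) 65 C{\left(3,4 \right)} = \left(-4\right) 65 \left(-11 + \frac{103}{15} \cdot 4\right) = - 260 \left(-11 + \frac{412}{15}\right) = \left(-260\right) \frac{247}{15} = - \frac{12844}{3}$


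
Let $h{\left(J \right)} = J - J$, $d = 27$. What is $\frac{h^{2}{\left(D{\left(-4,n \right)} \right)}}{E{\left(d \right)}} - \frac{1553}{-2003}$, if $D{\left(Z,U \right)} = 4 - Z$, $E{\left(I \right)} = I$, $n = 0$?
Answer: $\frac{1553}{2003} \approx 0.77534$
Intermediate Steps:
$h{\left(J \right)} = 0$
$\frac{h^{2}{\left(D{\left(-4,n \right)} \right)}}{E{\left(d \right)}} - \frac{1553}{-2003} = \frac{0^{2}}{27} - \frac{1553}{-2003} = 0 \cdot \frac{1}{27} - - \frac{1553}{2003} = 0 + \frac{1553}{2003} = \frac{1553}{2003}$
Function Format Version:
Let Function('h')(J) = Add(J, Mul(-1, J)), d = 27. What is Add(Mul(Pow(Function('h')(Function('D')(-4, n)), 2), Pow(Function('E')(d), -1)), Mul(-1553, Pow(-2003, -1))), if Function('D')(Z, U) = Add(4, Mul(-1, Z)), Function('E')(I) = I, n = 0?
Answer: Rational(1553, 2003) ≈ 0.77534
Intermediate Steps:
Function('h')(J) = 0
Add(Mul(Pow(Function('h')(Function('D')(-4, n)), 2), Pow(Function('E')(d), -1)), Mul(-1553, Pow(-2003, -1))) = Add(Mul(Pow(0, 2), Pow(27, -1)), Mul(-1553, Pow(-2003, -1))) = Add(Mul(0, Rational(1, 27)), Mul(-1553, Rational(-1, 2003))) = Add(0, Rational(1553, 2003)) = Rational(1553, 2003)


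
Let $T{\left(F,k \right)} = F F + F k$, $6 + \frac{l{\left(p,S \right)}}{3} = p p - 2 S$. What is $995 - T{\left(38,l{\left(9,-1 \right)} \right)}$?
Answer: $-9227$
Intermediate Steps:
$l{\left(p,S \right)} = -18 - 6 S + 3 p^{2}$ ($l{\left(p,S \right)} = -18 + 3 \left(p p - 2 S\right) = -18 + 3 \left(p^{2} - 2 S\right) = -18 - \left(- 3 p^{2} + 6 S\right) = -18 - 6 S + 3 p^{2}$)
$T{\left(F,k \right)} = F^{2} + F k$
$995 - T{\left(38,l{\left(9,-1 \right)} \right)} = 995 - 38 \left(38 - \left(12 - 243\right)\right) = 995 - 38 \left(38 + \left(-18 + 6 + 3 \cdot 81\right)\right) = 995 - 38 \left(38 + \left(-18 + 6 + 243\right)\right) = 995 - 38 \left(38 + 231\right) = 995 - 38 \cdot 269 = 995 - 10222 = -9227$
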